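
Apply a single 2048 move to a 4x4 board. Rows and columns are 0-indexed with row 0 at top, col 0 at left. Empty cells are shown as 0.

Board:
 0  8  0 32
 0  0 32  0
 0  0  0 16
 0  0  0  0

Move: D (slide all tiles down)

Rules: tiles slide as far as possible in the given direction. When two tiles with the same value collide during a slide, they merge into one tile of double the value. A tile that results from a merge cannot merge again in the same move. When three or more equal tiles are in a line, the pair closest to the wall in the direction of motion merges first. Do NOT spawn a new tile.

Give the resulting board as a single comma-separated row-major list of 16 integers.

Answer: 0, 0, 0, 0, 0, 0, 0, 0, 0, 0, 0, 32, 0, 8, 32, 16

Derivation:
Slide down:
col 0: [0, 0, 0, 0] -> [0, 0, 0, 0]
col 1: [8, 0, 0, 0] -> [0, 0, 0, 8]
col 2: [0, 32, 0, 0] -> [0, 0, 0, 32]
col 3: [32, 0, 16, 0] -> [0, 0, 32, 16]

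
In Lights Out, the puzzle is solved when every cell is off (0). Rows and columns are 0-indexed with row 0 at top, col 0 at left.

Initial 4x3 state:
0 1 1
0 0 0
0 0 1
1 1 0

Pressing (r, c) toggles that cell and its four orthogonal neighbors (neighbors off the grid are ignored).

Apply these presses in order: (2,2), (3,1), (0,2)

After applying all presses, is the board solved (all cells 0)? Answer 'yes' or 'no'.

After press 1 at (2,2):
0 1 1
0 0 1
0 1 0
1 1 1

After press 2 at (3,1):
0 1 1
0 0 1
0 0 0
0 0 0

After press 3 at (0,2):
0 0 0
0 0 0
0 0 0
0 0 0

Lights still on: 0

Answer: yes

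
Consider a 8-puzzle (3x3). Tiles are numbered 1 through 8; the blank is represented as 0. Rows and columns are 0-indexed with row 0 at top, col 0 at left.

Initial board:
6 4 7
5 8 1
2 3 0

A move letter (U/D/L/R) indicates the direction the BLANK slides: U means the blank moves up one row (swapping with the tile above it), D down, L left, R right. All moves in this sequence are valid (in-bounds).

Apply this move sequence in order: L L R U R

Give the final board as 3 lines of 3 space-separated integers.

After move 1 (L):
6 4 7
5 8 1
2 0 3

After move 2 (L):
6 4 7
5 8 1
0 2 3

After move 3 (R):
6 4 7
5 8 1
2 0 3

After move 4 (U):
6 4 7
5 0 1
2 8 3

After move 5 (R):
6 4 7
5 1 0
2 8 3

Answer: 6 4 7
5 1 0
2 8 3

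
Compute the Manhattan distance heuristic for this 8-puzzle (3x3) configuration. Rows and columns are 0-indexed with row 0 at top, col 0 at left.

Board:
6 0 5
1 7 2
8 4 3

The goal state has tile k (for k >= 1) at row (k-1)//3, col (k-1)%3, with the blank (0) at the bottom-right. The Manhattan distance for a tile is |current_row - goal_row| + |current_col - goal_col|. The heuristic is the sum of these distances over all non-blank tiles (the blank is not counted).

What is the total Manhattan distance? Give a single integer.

Answer: 15

Derivation:
Tile 6: at (0,0), goal (1,2), distance |0-1|+|0-2| = 3
Tile 5: at (0,2), goal (1,1), distance |0-1|+|2-1| = 2
Tile 1: at (1,0), goal (0,0), distance |1-0|+|0-0| = 1
Tile 7: at (1,1), goal (2,0), distance |1-2|+|1-0| = 2
Tile 2: at (1,2), goal (0,1), distance |1-0|+|2-1| = 2
Tile 8: at (2,0), goal (2,1), distance |2-2|+|0-1| = 1
Tile 4: at (2,1), goal (1,0), distance |2-1|+|1-0| = 2
Tile 3: at (2,2), goal (0,2), distance |2-0|+|2-2| = 2
Sum: 3 + 2 + 1 + 2 + 2 + 1 + 2 + 2 = 15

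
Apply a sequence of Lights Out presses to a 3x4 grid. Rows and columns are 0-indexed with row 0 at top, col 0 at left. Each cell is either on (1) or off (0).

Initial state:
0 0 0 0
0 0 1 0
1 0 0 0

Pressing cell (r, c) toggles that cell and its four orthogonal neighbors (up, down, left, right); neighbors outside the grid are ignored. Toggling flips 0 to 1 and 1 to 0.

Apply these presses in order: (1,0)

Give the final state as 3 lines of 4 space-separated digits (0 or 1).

After press 1 at (1,0):
1 0 0 0
1 1 1 0
0 0 0 0

Answer: 1 0 0 0
1 1 1 0
0 0 0 0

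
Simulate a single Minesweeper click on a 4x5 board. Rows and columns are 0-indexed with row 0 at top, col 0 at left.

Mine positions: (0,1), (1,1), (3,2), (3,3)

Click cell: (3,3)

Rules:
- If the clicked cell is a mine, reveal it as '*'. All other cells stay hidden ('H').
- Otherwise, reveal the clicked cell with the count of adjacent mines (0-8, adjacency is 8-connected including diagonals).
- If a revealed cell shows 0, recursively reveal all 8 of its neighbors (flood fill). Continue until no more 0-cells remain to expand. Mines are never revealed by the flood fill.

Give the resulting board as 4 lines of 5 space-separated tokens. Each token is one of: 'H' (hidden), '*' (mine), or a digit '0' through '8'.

H H H H H
H H H H H
H H H H H
H H H * H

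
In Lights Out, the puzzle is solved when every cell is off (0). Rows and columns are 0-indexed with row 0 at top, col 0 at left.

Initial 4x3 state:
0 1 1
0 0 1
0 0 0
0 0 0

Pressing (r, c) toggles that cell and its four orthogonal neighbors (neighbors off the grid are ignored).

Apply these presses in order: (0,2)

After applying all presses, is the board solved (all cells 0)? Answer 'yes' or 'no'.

Answer: yes

Derivation:
After press 1 at (0,2):
0 0 0
0 0 0
0 0 0
0 0 0

Lights still on: 0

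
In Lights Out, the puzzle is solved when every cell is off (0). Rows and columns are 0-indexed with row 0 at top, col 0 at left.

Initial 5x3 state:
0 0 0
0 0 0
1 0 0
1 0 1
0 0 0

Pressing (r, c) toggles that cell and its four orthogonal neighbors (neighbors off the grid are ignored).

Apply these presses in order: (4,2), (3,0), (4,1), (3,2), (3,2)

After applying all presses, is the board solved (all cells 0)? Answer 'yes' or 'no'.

After press 1 at (4,2):
0 0 0
0 0 0
1 0 0
1 0 0
0 1 1

After press 2 at (3,0):
0 0 0
0 0 0
0 0 0
0 1 0
1 1 1

After press 3 at (4,1):
0 0 0
0 0 0
0 0 0
0 0 0
0 0 0

After press 4 at (3,2):
0 0 0
0 0 0
0 0 1
0 1 1
0 0 1

After press 5 at (3,2):
0 0 0
0 0 0
0 0 0
0 0 0
0 0 0

Lights still on: 0

Answer: yes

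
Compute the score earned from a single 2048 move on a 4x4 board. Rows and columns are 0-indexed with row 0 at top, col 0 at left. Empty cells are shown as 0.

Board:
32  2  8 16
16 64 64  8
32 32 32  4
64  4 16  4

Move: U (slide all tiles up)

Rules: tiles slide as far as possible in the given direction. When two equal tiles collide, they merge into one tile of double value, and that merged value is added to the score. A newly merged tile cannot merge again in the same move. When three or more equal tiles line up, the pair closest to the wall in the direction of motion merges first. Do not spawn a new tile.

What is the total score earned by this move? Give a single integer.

Answer: 8

Derivation:
Slide up:
col 0: [32, 16, 32, 64] -> [32, 16, 32, 64]  score +0 (running 0)
col 1: [2, 64, 32, 4] -> [2, 64, 32, 4]  score +0 (running 0)
col 2: [8, 64, 32, 16] -> [8, 64, 32, 16]  score +0 (running 0)
col 3: [16, 8, 4, 4] -> [16, 8, 8, 0]  score +8 (running 8)
Board after move:
32  2  8 16
16 64 64  8
32 32 32  8
64  4 16  0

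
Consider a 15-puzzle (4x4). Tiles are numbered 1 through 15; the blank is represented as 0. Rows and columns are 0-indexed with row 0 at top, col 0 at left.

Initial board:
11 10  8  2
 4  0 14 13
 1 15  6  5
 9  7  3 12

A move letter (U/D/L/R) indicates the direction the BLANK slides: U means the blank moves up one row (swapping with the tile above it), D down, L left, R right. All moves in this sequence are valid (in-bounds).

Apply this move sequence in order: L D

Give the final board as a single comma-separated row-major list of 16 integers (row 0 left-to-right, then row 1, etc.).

After move 1 (L):
11 10  8  2
 0  4 14 13
 1 15  6  5
 9  7  3 12

After move 2 (D):
11 10  8  2
 1  4 14 13
 0 15  6  5
 9  7  3 12

Answer: 11, 10, 8, 2, 1, 4, 14, 13, 0, 15, 6, 5, 9, 7, 3, 12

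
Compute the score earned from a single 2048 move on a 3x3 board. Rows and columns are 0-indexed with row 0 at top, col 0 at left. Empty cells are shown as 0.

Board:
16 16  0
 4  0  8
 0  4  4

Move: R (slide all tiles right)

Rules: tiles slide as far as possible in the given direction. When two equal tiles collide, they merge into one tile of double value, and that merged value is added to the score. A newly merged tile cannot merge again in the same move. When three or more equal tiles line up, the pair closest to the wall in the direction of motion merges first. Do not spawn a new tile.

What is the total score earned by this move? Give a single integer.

Slide right:
row 0: [16, 16, 0] -> [0, 0, 32]  score +32 (running 32)
row 1: [4, 0, 8] -> [0, 4, 8]  score +0 (running 32)
row 2: [0, 4, 4] -> [0, 0, 8]  score +8 (running 40)
Board after move:
 0  0 32
 0  4  8
 0  0  8

Answer: 40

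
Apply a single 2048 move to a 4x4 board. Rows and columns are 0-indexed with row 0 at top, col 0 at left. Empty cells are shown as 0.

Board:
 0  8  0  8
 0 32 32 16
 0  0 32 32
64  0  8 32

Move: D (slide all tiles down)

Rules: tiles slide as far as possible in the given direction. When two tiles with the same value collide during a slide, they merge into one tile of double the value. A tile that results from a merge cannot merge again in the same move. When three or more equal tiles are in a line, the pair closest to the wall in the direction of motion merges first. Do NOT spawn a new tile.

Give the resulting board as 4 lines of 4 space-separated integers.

Answer:  0  0  0  0
 0  0  0  8
 0  8 64 16
64 32  8 64

Derivation:
Slide down:
col 0: [0, 0, 0, 64] -> [0, 0, 0, 64]
col 1: [8, 32, 0, 0] -> [0, 0, 8, 32]
col 2: [0, 32, 32, 8] -> [0, 0, 64, 8]
col 3: [8, 16, 32, 32] -> [0, 8, 16, 64]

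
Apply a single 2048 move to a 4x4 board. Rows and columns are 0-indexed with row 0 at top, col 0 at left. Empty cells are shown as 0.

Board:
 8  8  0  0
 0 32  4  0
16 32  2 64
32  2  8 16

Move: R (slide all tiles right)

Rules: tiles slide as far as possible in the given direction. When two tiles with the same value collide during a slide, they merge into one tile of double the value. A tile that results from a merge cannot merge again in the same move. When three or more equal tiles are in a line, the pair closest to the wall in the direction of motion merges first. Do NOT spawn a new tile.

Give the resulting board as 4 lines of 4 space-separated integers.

Slide right:
row 0: [8, 8, 0, 0] -> [0, 0, 0, 16]
row 1: [0, 32, 4, 0] -> [0, 0, 32, 4]
row 2: [16, 32, 2, 64] -> [16, 32, 2, 64]
row 3: [32, 2, 8, 16] -> [32, 2, 8, 16]

Answer:  0  0  0 16
 0  0 32  4
16 32  2 64
32  2  8 16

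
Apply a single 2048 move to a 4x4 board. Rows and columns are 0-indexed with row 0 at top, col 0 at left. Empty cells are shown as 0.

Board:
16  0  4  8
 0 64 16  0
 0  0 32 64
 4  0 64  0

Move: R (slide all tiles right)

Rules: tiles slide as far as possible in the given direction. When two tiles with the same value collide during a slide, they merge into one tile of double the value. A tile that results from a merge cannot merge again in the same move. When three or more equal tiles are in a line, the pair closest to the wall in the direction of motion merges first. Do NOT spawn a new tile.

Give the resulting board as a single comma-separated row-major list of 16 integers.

Answer: 0, 16, 4, 8, 0, 0, 64, 16, 0, 0, 32, 64, 0, 0, 4, 64

Derivation:
Slide right:
row 0: [16, 0, 4, 8] -> [0, 16, 4, 8]
row 1: [0, 64, 16, 0] -> [0, 0, 64, 16]
row 2: [0, 0, 32, 64] -> [0, 0, 32, 64]
row 3: [4, 0, 64, 0] -> [0, 0, 4, 64]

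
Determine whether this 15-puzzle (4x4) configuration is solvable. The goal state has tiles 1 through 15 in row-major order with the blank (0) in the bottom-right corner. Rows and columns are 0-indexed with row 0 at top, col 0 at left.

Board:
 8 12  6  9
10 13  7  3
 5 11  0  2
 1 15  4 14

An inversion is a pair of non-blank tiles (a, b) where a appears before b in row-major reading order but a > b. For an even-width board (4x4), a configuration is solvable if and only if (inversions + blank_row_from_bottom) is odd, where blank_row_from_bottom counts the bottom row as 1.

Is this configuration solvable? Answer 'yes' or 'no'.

Inversions: 57
Blank is in row 2 (0-indexed from top), which is row 2 counting from the bottom (bottom = 1).
57 + 2 = 59, which is odd, so the puzzle is solvable.

Answer: yes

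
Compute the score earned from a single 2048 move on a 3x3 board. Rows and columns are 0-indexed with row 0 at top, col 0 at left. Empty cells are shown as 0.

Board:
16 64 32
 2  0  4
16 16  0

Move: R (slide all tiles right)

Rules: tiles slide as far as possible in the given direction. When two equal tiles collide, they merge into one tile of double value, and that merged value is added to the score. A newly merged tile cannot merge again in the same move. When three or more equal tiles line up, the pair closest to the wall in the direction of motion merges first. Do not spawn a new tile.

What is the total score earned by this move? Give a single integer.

Slide right:
row 0: [16, 64, 32] -> [16, 64, 32]  score +0 (running 0)
row 1: [2, 0, 4] -> [0, 2, 4]  score +0 (running 0)
row 2: [16, 16, 0] -> [0, 0, 32]  score +32 (running 32)
Board after move:
16 64 32
 0  2  4
 0  0 32

Answer: 32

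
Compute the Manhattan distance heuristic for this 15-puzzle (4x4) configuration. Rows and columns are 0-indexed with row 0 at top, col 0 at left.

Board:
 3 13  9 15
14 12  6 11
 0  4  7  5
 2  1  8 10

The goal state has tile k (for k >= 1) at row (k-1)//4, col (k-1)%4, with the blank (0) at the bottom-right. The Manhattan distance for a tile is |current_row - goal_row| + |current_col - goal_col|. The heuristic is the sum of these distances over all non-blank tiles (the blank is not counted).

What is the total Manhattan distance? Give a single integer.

Answer: 46

Derivation:
Tile 3: (0,0)->(0,2) = 2
Tile 13: (0,1)->(3,0) = 4
Tile 9: (0,2)->(2,0) = 4
Tile 15: (0,3)->(3,2) = 4
Tile 14: (1,0)->(3,1) = 3
Tile 12: (1,1)->(2,3) = 3
Tile 6: (1,2)->(1,1) = 1
Tile 11: (1,3)->(2,2) = 2
Tile 4: (2,1)->(0,3) = 4
Tile 7: (2,2)->(1,2) = 1
Tile 5: (2,3)->(1,0) = 4
Tile 2: (3,0)->(0,1) = 4
Tile 1: (3,1)->(0,0) = 4
Tile 8: (3,2)->(1,3) = 3
Tile 10: (3,3)->(2,1) = 3
Sum: 2 + 4 + 4 + 4 + 3 + 3 + 1 + 2 + 4 + 1 + 4 + 4 + 4 + 3 + 3 = 46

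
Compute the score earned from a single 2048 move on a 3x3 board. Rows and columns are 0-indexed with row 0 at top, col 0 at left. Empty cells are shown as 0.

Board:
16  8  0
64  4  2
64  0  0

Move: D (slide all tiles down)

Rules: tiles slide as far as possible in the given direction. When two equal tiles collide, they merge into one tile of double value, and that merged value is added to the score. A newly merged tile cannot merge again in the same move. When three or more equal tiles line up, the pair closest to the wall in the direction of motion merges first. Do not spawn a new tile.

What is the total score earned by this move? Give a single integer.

Slide down:
col 0: [16, 64, 64] -> [0, 16, 128]  score +128 (running 128)
col 1: [8, 4, 0] -> [0, 8, 4]  score +0 (running 128)
col 2: [0, 2, 0] -> [0, 0, 2]  score +0 (running 128)
Board after move:
  0   0   0
 16   8   0
128   4   2

Answer: 128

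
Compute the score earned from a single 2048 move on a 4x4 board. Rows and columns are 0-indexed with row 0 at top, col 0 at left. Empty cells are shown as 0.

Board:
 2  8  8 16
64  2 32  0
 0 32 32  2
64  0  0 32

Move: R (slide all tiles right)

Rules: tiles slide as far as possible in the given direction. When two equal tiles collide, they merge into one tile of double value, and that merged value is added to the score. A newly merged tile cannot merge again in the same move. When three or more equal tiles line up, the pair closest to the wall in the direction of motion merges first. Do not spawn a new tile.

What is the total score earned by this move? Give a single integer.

Answer: 80

Derivation:
Slide right:
row 0: [2, 8, 8, 16] -> [0, 2, 16, 16]  score +16 (running 16)
row 1: [64, 2, 32, 0] -> [0, 64, 2, 32]  score +0 (running 16)
row 2: [0, 32, 32, 2] -> [0, 0, 64, 2]  score +64 (running 80)
row 3: [64, 0, 0, 32] -> [0, 0, 64, 32]  score +0 (running 80)
Board after move:
 0  2 16 16
 0 64  2 32
 0  0 64  2
 0  0 64 32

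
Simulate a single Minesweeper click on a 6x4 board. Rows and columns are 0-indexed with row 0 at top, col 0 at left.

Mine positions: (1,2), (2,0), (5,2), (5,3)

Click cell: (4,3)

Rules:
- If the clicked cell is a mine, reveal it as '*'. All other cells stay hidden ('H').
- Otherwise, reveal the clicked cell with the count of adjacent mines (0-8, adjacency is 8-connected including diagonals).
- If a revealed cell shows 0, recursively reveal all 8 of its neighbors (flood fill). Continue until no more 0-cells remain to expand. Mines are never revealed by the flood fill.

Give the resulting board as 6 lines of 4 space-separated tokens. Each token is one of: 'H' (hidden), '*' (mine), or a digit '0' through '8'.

H H H H
H H H H
H H H H
H H H H
H H H 2
H H H H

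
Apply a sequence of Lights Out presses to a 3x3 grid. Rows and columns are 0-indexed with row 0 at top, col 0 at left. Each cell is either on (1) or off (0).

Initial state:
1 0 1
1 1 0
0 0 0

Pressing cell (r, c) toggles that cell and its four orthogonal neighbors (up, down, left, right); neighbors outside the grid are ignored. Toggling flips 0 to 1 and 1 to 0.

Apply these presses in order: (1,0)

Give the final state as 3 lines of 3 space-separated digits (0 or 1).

After press 1 at (1,0):
0 0 1
0 0 0
1 0 0

Answer: 0 0 1
0 0 0
1 0 0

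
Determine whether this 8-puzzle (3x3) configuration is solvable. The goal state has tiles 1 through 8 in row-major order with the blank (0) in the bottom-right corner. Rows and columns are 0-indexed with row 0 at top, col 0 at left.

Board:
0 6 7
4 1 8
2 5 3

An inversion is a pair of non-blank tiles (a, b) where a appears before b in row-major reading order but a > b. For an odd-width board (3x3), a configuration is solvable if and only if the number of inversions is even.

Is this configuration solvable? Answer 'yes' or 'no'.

Inversions (pairs i<j in row-major order where tile[i] > tile[j] > 0): 17
17 is odd, so the puzzle is not solvable.

Answer: no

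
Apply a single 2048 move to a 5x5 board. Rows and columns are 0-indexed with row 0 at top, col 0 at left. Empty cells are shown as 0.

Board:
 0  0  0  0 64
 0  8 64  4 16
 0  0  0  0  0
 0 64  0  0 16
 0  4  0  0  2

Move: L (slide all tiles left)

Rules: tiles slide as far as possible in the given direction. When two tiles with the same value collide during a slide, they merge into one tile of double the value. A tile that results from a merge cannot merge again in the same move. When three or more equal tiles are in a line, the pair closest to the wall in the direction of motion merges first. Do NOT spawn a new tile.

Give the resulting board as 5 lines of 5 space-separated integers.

Answer: 64  0  0  0  0
 8 64  4 16  0
 0  0  0  0  0
64 16  0  0  0
 4  2  0  0  0

Derivation:
Slide left:
row 0: [0, 0, 0, 0, 64] -> [64, 0, 0, 0, 0]
row 1: [0, 8, 64, 4, 16] -> [8, 64, 4, 16, 0]
row 2: [0, 0, 0, 0, 0] -> [0, 0, 0, 0, 0]
row 3: [0, 64, 0, 0, 16] -> [64, 16, 0, 0, 0]
row 4: [0, 4, 0, 0, 2] -> [4, 2, 0, 0, 0]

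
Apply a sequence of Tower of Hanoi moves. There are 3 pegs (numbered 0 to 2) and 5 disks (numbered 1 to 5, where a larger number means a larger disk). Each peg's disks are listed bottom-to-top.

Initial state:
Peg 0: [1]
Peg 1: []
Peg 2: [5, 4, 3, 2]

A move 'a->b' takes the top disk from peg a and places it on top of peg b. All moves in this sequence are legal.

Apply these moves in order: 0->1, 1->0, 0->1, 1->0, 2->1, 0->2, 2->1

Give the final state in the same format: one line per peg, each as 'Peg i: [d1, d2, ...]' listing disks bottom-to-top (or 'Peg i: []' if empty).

After move 1 (0->1):
Peg 0: []
Peg 1: [1]
Peg 2: [5, 4, 3, 2]

After move 2 (1->0):
Peg 0: [1]
Peg 1: []
Peg 2: [5, 4, 3, 2]

After move 3 (0->1):
Peg 0: []
Peg 1: [1]
Peg 2: [5, 4, 3, 2]

After move 4 (1->0):
Peg 0: [1]
Peg 1: []
Peg 2: [5, 4, 3, 2]

After move 5 (2->1):
Peg 0: [1]
Peg 1: [2]
Peg 2: [5, 4, 3]

After move 6 (0->2):
Peg 0: []
Peg 1: [2]
Peg 2: [5, 4, 3, 1]

After move 7 (2->1):
Peg 0: []
Peg 1: [2, 1]
Peg 2: [5, 4, 3]

Answer: Peg 0: []
Peg 1: [2, 1]
Peg 2: [5, 4, 3]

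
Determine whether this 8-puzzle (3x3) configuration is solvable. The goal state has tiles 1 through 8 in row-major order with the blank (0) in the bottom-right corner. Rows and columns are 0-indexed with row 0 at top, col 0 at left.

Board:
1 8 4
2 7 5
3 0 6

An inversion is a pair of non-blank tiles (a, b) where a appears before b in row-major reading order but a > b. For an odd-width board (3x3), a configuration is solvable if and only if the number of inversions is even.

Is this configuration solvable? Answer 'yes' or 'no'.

Inversions (pairs i<j in row-major order where tile[i] > tile[j] > 0): 12
12 is even, so the puzzle is solvable.

Answer: yes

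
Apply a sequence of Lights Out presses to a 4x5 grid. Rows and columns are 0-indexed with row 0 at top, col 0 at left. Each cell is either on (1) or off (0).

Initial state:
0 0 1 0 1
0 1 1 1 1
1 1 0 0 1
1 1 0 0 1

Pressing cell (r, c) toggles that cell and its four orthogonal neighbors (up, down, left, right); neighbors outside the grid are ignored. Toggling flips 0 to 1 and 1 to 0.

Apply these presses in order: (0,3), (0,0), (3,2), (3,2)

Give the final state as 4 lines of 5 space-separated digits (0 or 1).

Answer: 1 1 0 1 0
1 1 1 0 1
1 1 0 0 1
1 1 0 0 1

Derivation:
After press 1 at (0,3):
0 0 0 1 0
0 1 1 0 1
1 1 0 0 1
1 1 0 0 1

After press 2 at (0,0):
1 1 0 1 0
1 1 1 0 1
1 1 0 0 1
1 1 0 0 1

After press 3 at (3,2):
1 1 0 1 0
1 1 1 0 1
1 1 1 0 1
1 0 1 1 1

After press 4 at (3,2):
1 1 0 1 0
1 1 1 0 1
1 1 0 0 1
1 1 0 0 1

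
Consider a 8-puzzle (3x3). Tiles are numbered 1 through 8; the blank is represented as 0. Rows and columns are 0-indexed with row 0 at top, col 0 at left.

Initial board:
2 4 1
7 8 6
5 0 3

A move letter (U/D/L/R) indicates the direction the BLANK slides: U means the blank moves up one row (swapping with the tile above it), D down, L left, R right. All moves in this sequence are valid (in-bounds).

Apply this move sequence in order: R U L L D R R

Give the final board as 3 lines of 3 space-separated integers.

After move 1 (R):
2 4 1
7 8 6
5 3 0

After move 2 (U):
2 4 1
7 8 0
5 3 6

After move 3 (L):
2 4 1
7 0 8
5 3 6

After move 4 (L):
2 4 1
0 7 8
5 3 6

After move 5 (D):
2 4 1
5 7 8
0 3 6

After move 6 (R):
2 4 1
5 7 8
3 0 6

After move 7 (R):
2 4 1
5 7 8
3 6 0

Answer: 2 4 1
5 7 8
3 6 0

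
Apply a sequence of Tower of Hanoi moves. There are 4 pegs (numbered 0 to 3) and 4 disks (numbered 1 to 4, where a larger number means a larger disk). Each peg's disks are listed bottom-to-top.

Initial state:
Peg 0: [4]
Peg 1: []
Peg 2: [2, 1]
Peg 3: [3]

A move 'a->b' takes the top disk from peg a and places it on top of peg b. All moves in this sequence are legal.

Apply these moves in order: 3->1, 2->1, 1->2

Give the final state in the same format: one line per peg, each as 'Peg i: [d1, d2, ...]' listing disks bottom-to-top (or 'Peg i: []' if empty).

After move 1 (3->1):
Peg 0: [4]
Peg 1: [3]
Peg 2: [2, 1]
Peg 3: []

After move 2 (2->1):
Peg 0: [4]
Peg 1: [3, 1]
Peg 2: [2]
Peg 3: []

After move 3 (1->2):
Peg 0: [4]
Peg 1: [3]
Peg 2: [2, 1]
Peg 3: []

Answer: Peg 0: [4]
Peg 1: [3]
Peg 2: [2, 1]
Peg 3: []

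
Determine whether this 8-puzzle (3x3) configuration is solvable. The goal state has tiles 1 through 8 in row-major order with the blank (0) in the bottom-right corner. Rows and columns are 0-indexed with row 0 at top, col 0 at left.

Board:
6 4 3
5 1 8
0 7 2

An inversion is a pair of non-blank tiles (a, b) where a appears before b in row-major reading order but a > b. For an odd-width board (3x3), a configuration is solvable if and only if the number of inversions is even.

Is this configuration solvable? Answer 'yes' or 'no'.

Inversions (pairs i<j in row-major order where tile[i] > tile[j] > 0): 15
15 is odd, so the puzzle is not solvable.

Answer: no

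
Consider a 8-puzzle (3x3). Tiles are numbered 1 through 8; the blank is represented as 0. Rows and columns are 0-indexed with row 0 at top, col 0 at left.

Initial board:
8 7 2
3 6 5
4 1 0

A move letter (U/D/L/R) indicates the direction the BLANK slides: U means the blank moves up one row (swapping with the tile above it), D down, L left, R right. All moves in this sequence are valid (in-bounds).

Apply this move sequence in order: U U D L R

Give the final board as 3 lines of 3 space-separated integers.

After move 1 (U):
8 7 2
3 6 0
4 1 5

After move 2 (U):
8 7 0
3 6 2
4 1 5

After move 3 (D):
8 7 2
3 6 0
4 1 5

After move 4 (L):
8 7 2
3 0 6
4 1 5

After move 5 (R):
8 7 2
3 6 0
4 1 5

Answer: 8 7 2
3 6 0
4 1 5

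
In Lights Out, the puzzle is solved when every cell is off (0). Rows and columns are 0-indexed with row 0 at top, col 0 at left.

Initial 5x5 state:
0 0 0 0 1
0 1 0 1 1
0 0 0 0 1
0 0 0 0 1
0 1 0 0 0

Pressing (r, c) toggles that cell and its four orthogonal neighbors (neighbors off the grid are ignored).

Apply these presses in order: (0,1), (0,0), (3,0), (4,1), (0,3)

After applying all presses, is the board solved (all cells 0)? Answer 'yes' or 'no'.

After press 1 at (0,1):
1 1 1 0 1
0 0 0 1 1
0 0 0 0 1
0 0 0 0 1
0 1 0 0 0

After press 2 at (0,0):
0 0 1 0 1
1 0 0 1 1
0 0 0 0 1
0 0 0 0 1
0 1 0 0 0

After press 3 at (3,0):
0 0 1 0 1
1 0 0 1 1
1 0 0 0 1
1 1 0 0 1
1 1 0 0 0

After press 4 at (4,1):
0 0 1 0 1
1 0 0 1 1
1 0 0 0 1
1 0 0 0 1
0 0 1 0 0

After press 5 at (0,3):
0 0 0 1 0
1 0 0 0 1
1 0 0 0 1
1 0 0 0 1
0 0 1 0 0

Lights still on: 8

Answer: no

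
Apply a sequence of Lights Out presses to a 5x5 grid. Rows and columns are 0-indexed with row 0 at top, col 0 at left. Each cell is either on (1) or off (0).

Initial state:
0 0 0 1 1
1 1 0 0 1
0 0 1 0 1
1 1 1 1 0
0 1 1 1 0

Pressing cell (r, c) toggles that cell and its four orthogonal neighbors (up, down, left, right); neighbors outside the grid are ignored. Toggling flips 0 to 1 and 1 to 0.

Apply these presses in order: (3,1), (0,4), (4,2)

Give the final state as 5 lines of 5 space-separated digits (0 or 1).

Answer: 0 0 0 0 0
1 1 0 0 0
0 1 1 0 1
0 0 1 1 0
0 1 0 0 0

Derivation:
After press 1 at (3,1):
0 0 0 1 1
1 1 0 0 1
0 1 1 0 1
0 0 0 1 0
0 0 1 1 0

After press 2 at (0,4):
0 0 0 0 0
1 1 0 0 0
0 1 1 0 1
0 0 0 1 0
0 0 1 1 0

After press 3 at (4,2):
0 0 0 0 0
1 1 0 0 0
0 1 1 0 1
0 0 1 1 0
0 1 0 0 0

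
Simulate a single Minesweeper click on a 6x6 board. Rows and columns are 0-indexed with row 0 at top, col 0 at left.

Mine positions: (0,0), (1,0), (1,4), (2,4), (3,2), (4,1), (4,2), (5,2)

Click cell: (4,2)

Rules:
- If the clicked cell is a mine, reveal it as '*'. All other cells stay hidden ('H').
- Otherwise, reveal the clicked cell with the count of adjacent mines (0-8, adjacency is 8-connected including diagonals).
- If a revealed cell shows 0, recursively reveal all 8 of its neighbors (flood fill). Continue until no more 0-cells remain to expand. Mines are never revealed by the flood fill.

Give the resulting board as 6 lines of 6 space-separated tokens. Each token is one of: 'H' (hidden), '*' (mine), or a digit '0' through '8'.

H H H H H H
H H H H H H
H H H H H H
H H H H H H
H H * H H H
H H H H H H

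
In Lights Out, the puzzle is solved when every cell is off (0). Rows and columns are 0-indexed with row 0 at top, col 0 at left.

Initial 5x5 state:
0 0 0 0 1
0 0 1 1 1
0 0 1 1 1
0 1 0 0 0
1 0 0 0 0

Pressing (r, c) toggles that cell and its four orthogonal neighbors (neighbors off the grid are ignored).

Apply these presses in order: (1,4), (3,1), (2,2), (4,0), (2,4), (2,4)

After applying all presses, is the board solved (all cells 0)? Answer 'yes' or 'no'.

After press 1 at (1,4):
0 0 0 0 0
0 0 1 0 0
0 0 1 1 0
0 1 0 0 0
1 0 0 0 0

After press 2 at (3,1):
0 0 0 0 0
0 0 1 0 0
0 1 1 1 0
1 0 1 0 0
1 1 0 0 0

After press 3 at (2,2):
0 0 0 0 0
0 0 0 0 0
0 0 0 0 0
1 0 0 0 0
1 1 0 0 0

After press 4 at (4,0):
0 0 0 0 0
0 0 0 0 0
0 0 0 0 0
0 0 0 0 0
0 0 0 0 0

After press 5 at (2,4):
0 0 0 0 0
0 0 0 0 1
0 0 0 1 1
0 0 0 0 1
0 0 0 0 0

After press 6 at (2,4):
0 0 0 0 0
0 0 0 0 0
0 0 0 0 0
0 0 0 0 0
0 0 0 0 0

Lights still on: 0

Answer: yes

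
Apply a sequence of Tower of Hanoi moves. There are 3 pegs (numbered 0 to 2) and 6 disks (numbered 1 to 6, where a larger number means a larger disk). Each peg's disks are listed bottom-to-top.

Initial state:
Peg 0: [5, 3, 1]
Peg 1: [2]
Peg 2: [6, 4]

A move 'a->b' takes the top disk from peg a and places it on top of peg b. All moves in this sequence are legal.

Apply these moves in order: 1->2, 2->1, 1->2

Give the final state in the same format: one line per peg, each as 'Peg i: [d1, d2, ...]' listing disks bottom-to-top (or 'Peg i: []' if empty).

Answer: Peg 0: [5, 3, 1]
Peg 1: []
Peg 2: [6, 4, 2]

Derivation:
After move 1 (1->2):
Peg 0: [5, 3, 1]
Peg 1: []
Peg 2: [6, 4, 2]

After move 2 (2->1):
Peg 0: [5, 3, 1]
Peg 1: [2]
Peg 2: [6, 4]

After move 3 (1->2):
Peg 0: [5, 3, 1]
Peg 1: []
Peg 2: [6, 4, 2]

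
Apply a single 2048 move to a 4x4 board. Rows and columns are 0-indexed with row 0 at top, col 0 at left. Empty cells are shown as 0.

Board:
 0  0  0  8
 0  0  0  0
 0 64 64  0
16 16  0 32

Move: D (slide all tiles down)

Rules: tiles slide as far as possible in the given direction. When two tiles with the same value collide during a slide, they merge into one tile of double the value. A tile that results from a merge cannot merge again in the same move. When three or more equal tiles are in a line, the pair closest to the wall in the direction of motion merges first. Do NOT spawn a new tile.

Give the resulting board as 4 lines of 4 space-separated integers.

Slide down:
col 0: [0, 0, 0, 16] -> [0, 0, 0, 16]
col 1: [0, 0, 64, 16] -> [0, 0, 64, 16]
col 2: [0, 0, 64, 0] -> [0, 0, 0, 64]
col 3: [8, 0, 0, 32] -> [0, 0, 8, 32]

Answer:  0  0  0  0
 0  0  0  0
 0 64  0  8
16 16 64 32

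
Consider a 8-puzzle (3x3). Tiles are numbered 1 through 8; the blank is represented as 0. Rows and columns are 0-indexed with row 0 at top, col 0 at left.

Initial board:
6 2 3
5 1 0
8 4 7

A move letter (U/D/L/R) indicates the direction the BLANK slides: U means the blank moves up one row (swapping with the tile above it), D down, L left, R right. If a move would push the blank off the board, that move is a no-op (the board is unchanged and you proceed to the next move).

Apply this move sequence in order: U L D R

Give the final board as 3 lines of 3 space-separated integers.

After move 1 (U):
6 2 0
5 1 3
8 4 7

After move 2 (L):
6 0 2
5 1 3
8 4 7

After move 3 (D):
6 1 2
5 0 3
8 4 7

After move 4 (R):
6 1 2
5 3 0
8 4 7

Answer: 6 1 2
5 3 0
8 4 7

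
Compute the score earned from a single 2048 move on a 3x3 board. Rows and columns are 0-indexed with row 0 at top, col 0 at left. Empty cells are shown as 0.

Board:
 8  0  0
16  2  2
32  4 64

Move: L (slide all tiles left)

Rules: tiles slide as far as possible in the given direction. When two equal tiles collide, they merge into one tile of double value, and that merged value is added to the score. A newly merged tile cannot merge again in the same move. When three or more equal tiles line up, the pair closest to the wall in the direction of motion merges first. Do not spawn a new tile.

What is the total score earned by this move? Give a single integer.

Slide left:
row 0: [8, 0, 0] -> [8, 0, 0]  score +0 (running 0)
row 1: [16, 2, 2] -> [16, 4, 0]  score +4 (running 4)
row 2: [32, 4, 64] -> [32, 4, 64]  score +0 (running 4)
Board after move:
 8  0  0
16  4  0
32  4 64

Answer: 4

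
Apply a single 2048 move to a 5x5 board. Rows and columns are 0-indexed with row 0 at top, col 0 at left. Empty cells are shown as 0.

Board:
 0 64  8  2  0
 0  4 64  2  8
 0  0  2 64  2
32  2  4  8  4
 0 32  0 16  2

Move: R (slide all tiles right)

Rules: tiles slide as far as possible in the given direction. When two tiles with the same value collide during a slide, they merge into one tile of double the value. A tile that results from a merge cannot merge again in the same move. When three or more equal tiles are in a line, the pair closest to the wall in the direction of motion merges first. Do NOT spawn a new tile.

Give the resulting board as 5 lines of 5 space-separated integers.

Answer:  0  0 64  8  2
 0  4 64  2  8
 0  0  2 64  2
32  2  4  8  4
 0  0 32 16  2

Derivation:
Slide right:
row 0: [0, 64, 8, 2, 0] -> [0, 0, 64, 8, 2]
row 1: [0, 4, 64, 2, 8] -> [0, 4, 64, 2, 8]
row 2: [0, 0, 2, 64, 2] -> [0, 0, 2, 64, 2]
row 3: [32, 2, 4, 8, 4] -> [32, 2, 4, 8, 4]
row 4: [0, 32, 0, 16, 2] -> [0, 0, 32, 16, 2]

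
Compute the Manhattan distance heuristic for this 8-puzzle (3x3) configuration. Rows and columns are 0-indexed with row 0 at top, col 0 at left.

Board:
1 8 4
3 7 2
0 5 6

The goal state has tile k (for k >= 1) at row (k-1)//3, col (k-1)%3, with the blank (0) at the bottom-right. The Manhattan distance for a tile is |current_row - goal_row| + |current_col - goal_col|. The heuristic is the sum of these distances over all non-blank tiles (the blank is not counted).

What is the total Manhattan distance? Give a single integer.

Answer: 14

Derivation:
Tile 1: at (0,0), goal (0,0), distance |0-0|+|0-0| = 0
Tile 8: at (0,1), goal (2,1), distance |0-2|+|1-1| = 2
Tile 4: at (0,2), goal (1,0), distance |0-1|+|2-0| = 3
Tile 3: at (1,0), goal (0,2), distance |1-0|+|0-2| = 3
Tile 7: at (1,1), goal (2,0), distance |1-2|+|1-0| = 2
Tile 2: at (1,2), goal (0,1), distance |1-0|+|2-1| = 2
Tile 5: at (2,1), goal (1,1), distance |2-1|+|1-1| = 1
Tile 6: at (2,2), goal (1,2), distance |2-1|+|2-2| = 1
Sum: 0 + 2 + 3 + 3 + 2 + 2 + 1 + 1 = 14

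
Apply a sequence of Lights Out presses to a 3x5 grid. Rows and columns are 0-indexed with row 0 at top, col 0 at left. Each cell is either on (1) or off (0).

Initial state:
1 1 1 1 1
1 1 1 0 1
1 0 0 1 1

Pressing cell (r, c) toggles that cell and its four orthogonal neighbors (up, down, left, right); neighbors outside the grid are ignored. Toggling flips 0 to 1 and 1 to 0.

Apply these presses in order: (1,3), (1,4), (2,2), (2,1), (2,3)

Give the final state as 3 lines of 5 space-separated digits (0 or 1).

Answer: 1 1 1 0 0
1 0 1 1 1
0 0 1 0 1

Derivation:
After press 1 at (1,3):
1 1 1 0 1
1 1 0 1 0
1 0 0 0 1

After press 2 at (1,4):
1 1 1 0 0
1 1 0 0 1
1 0 0 0 0

After press 3 at (2,2):
1 1 1 0 0
1 1 1 0 1
1 1 1 1 0

After press 4 at (2,1):
1 1 1 0 0
1 0 1 0 1
0 0 0 1 0

After press 5 at (2,3):
1 1 1 0 0
1 0 1 1 1
0 0 1 0 1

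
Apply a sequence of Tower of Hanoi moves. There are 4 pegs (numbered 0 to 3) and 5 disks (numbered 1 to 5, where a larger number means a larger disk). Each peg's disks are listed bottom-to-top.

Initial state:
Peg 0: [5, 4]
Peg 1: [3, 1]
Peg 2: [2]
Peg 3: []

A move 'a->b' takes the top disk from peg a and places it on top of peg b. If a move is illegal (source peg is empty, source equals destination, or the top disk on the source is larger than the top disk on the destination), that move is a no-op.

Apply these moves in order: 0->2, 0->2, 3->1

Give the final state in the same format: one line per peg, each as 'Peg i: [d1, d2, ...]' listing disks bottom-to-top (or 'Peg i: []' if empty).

Answer: Peg 0: [5, 4]
Peg 1: [3, 1]
Peg 2: [2]
Peg 3: []

Derivation:
After move 1 (0->2):
Peg 0: [5, 4]
Peg 1: [3, 1]
Peg 2: [2]
Peg 3: []

After move 2 (0->2):
Peg 0: [5, 4]
Peg 1: [3, 1]
Peg 2: [2]
Peg 3: []

After move 3 (3->1):
Peg 0: [5, 4]
Peg 1: [3, 1]
Peg 2: [2]
Peg 3: []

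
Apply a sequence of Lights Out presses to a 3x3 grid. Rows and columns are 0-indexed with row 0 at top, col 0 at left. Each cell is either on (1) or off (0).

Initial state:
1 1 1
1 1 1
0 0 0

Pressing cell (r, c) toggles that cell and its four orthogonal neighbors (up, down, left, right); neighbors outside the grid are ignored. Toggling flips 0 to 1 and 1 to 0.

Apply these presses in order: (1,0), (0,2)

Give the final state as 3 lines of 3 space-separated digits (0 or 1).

After press 1 at (1,0):
0 1 1
0 0 1
1 0 0

After press 2 at (0,2):
0 0 0
0 0 0
1 0 0

Answer: 0 0 0
0 0 0
1 0 0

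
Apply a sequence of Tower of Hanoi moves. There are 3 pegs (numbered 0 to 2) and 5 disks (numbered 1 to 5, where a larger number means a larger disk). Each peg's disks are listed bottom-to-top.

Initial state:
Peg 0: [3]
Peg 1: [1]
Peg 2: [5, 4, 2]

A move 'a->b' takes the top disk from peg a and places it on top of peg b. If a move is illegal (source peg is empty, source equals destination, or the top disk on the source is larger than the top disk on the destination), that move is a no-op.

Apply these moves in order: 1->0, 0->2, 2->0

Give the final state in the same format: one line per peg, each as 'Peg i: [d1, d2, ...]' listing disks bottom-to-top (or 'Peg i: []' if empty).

Answer: Peg 0: [3, 1]
Peg 1: []
Peg 2: [5, 4, 2]

Derivation:
After move 1 (1->0):
Peg 0: [3, 1]
Peg 1: []
Peg 2: [5, 4, 2]

After move 2 (0->2):
Peg 0: [3]
Peg 1: []
Peg 2: [5, 4, 2, 1]

After move 3 (2->0):
Peg 0: [3, 1]
Peg 1: []
Peg 2: [5, 4, 2]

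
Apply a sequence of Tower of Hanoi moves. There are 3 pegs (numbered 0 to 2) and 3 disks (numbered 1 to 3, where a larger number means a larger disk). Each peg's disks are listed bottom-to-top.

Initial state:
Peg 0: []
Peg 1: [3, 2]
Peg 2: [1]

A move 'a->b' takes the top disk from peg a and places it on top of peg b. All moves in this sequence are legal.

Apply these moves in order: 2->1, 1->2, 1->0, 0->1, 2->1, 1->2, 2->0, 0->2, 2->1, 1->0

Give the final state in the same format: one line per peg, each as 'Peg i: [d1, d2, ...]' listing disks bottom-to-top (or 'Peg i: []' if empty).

Answer: Peg 0: [1]
Peg 1: [3, 2]
Peg 2: []

Derivation:
After move 1 (2->1):
Peg 0: []
Peg 1: [3, 2, 1]
Peg 2: []

After move 2 (1->2):
Peg 0: []
Peg 1: [3, 2]
Peg 2: [1]

After move 3 (1->0):
Peg 0: [2]
Peg 1: [3]
Peg 2: [1]

After move 4 (0->1):
Peg 0: []
Peg 1: [3, 2]
Peg 2: [1]

After move 5 (2->1):
Peg 0: []
Peg 1: [3, 2, 1]
Peg 2: []

After move 6 (1->2):
Peg 0: []
Peg 1: [3, 2]
Peg 2: [1]

After move 7 (2->0):
Peg 0: [1]
Peg 1: [3, 2]
Peg 2: []

After move 8 (0->2):
Peg 0: []
Peg 1: [3, 2]
Peg 2: [1]

After move 9 (2->1):
Peg 0: []
Peg 1: [3, 2, 1]
Peg 2: []

After move 10 (1->0):
Peg 0: [1]
Peg 1: [3, 2]
Peg 2: []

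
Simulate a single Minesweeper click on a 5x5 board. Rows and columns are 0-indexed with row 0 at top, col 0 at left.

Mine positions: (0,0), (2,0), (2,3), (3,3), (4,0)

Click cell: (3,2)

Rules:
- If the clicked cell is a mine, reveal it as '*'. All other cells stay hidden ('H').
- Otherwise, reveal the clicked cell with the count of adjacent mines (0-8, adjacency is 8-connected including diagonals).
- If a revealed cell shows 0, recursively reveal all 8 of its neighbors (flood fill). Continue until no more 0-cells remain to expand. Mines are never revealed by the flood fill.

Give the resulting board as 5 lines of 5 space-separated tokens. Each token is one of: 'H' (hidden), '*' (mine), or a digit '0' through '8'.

H H H H H
H H H H H
H H H H H
H H 2 H H
H H H H H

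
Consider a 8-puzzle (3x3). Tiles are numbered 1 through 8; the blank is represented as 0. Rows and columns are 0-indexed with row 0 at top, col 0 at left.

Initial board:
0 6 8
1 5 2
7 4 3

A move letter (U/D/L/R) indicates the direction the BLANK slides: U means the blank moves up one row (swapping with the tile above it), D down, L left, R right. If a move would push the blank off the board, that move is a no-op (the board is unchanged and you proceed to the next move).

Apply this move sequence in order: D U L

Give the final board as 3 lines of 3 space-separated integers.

After move 1 (D):
1 6 8
0 5 2
7 4 3

After move 2 (U):
0 6 8
1 5 2
7 4 3

After move 3 (L):
0 6 8
1 5 2
7 4 3

Answer: 0 6 8
1 5 2
7 4 3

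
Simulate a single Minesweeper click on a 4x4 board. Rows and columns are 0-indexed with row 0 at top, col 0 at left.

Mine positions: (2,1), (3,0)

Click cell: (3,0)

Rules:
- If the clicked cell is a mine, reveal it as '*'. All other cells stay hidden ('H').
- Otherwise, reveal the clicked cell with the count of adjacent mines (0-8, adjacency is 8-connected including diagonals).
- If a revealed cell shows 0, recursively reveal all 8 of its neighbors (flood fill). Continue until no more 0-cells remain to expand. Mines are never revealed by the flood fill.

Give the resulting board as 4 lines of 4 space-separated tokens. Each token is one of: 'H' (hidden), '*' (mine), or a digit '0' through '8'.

H H H H
H H H H
H H H H
* H H H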